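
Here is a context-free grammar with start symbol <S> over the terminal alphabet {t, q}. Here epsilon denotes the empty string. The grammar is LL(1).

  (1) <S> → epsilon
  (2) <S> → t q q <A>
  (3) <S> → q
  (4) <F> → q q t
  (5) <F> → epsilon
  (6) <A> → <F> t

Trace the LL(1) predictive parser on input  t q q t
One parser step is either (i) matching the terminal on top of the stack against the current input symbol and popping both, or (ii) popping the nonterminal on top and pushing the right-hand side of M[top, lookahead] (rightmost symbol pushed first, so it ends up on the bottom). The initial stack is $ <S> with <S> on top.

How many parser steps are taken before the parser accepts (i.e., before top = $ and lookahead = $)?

7

step 1: stack=$ <S>  input=t q q t $  — expand <S> → t q q <A>
step 2: stack=$ <A> q q t  input=t q q t $  — match t
step 3: stack=$ <A> q q  input=q q t $  — match q
step 4: stack=$ <A> q  input=q t $  — match q
step 5: stack=$ <A>  input=t $  — expand <A> → <F> t
step 6: stack=$ t <F>  input=t $  — expand <F> → epsilon
step 7: stack=$ t  input=t $  — match t
Accept reached after 7 steps.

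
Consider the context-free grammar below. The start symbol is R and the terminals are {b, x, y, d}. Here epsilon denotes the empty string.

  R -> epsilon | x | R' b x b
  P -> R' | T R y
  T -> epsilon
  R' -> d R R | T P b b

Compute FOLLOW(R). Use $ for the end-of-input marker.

{$, b, d, x, y}

FIRST(T): from T->epsilon we get {epsilon}. So FIRST(T) = {epsilon}.
FIRST(R): from R->epsilon we get {epsilon}; from R->x we get {x}; from R->R' b x b we get {d, x, y}. So FIRST(R) = {epsilon, d, x, y}.
FIRST(P): from P->R' we get {d, x, y}; from P->T R y we get {d, x, y}. So FIRST(P) = {d, x, y}.
FIRST(R'): from R'->d R R we get {d}; from R'->T P b b we get {d, x, y}. So FIRST(R') = {d, x, y}.
FOLLOW(R) includes $ since R is the start symbol.
FOLLOW(P): in R'->T P b b, P is followed by b b with FIRST {b}. Thus FOLLOW(P) = {b}.
FOLLOW(T): in P->T R y, T is followed by R y with FIRST {d, x, y}; in R'->T P b b, T is followed by P b b with FIRST {d, x, y}. Thus FOLLOW(T) = {d, x, y}.
FOLLOW(R'): in R->R' b x b, R' is followed by b x b with FIRST {b}; in P->R', the suffix after R' is empty, so FOLLOW(R') ⊇ FOLLOW(P) = {b}. Thus FOLLOW(R') = {b}.
FOLLOW(R): in P->T R y, R is followed by y with FIRST {y}; in R'->d R R (occurrence 1), R is followed by R with FIRST {epsilon, d, x, y}; in R'->d R R (occurrence 1), the suffix after R is nullable, so FOLLOW(R) ⊇ FOLLOW(R') = {b}; in R'->d R R (occurrence 2), the suffix after R is empty, so FOLLOW(R) ⊇ FOLLOW(R') = {b}. Thus FOLLOW(R) = {$, b, d, x, y}.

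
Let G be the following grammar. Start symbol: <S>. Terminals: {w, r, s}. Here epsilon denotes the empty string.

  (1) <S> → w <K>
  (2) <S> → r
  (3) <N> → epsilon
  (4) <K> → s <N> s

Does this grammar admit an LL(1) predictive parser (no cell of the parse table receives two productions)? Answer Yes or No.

Yes

FIRST(<S>) = {r, w}
FIRST(<N>) = {epsilon}
FIRST(<K>) = {s}
FOLLOW(<S>) = {$}
FOLLOW(<N>) = {s}
FOLLOW(<K>) = {$}
Each cell of M receives at most one production.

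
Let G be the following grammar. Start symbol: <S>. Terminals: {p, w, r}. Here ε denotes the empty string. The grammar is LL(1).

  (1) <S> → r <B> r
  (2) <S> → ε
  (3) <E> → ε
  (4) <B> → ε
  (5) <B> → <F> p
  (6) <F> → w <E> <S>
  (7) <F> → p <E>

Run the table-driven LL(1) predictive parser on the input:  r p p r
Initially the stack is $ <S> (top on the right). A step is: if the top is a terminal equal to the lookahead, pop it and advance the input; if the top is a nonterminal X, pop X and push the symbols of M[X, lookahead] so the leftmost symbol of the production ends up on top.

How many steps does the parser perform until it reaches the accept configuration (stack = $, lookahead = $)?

8

     Stack        Input      Action
  1  $ <S>        r p p r $  expand <S> → r <B> r
  2  $ r <B> r    r p p r $  match r
  3  $ r <B>      p p r $    expand <B> → <F> p
  4  $ r p <F>    p p r $    expand <F> → p <E>
  5  $ r p <E> p  p p r $    match p
  6  $ r p <E>    p r $      expand <E> → ε
  7  $ r p        p r $      match p
  8  $ r          r $        match r
Accept reached after 8 steps.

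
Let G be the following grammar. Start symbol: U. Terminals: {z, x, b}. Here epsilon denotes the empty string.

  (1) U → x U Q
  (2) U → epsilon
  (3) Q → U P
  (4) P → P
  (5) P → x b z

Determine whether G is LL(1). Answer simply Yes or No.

No

FIRST(U) = {epsilon, x}
FIRST(Q) = {x}
FIRST(P) = {x}
FOLLOW(U) = {$, x}
FOLLOW(Q) = {$, x}
FOLLOW(P) = {$, x}
Cell M[P, x] receives both P → P and P → x b z — the grammar is not LL(1).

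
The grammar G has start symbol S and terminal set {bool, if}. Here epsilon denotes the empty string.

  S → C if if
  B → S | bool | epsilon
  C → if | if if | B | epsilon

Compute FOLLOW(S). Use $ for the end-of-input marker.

FIRST(S): from S→C if if we get {bool, if}. So FIRST(S) = {bool, if}.
FIRST(B): from B→S we get {bool, if}; from B→bool we get {bool}; from B→epsilon we get {epsilon}. So FIRST(B) = {epsilon, bool, if}.
FIRST(C): from C→if we get {if}; from C→if if we get {if}; from C→B we get {epsilon, bool, if}; from C→epsilon we get {epsilon}. So FIRST(C) = {epsilon, bool, if}.
FOLLOW(S) includes $ since S is the start symbol.
FOLLOW(C): in S→C if if, C is followed by if if with FIRST {if}. Thus FOLLOW(C) = {if}.
FOLLOW(B): in C→B, the suffix after B is empty, so FOLLOW(B) ⊇ FOLLOW(C) = {if}. Thus FOLLOW(B) = {if}.
FOLLOW(S): in B→S, the suffix after S is empty, so FOLLOW(S) ⊇ FOLLOW(B) = {if}. Thus FOLLOW(S) = {$, if}.

{$, if}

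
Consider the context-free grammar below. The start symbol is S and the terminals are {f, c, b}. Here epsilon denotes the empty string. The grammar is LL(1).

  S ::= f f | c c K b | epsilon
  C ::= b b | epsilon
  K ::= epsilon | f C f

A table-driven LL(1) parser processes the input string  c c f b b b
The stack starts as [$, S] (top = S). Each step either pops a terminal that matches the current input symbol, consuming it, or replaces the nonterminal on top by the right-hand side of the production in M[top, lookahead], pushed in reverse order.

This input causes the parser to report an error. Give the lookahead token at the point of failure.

step 1: stack=$ S  input=c c f b b b $  — expand S ::= c c K b
step 2: stack=$ b K c c  input=c c f b b b $  — match c
step 3: stack=$ b K c  input=c f b b b $  — match c
step 4: stack=$ b K  input=f b b b $  — expand K ::= f C f
step 5: stack=$ b f C f  input=f b b b $  — match f
step 6: stack=$ b f C  input=b b b $  — expand C ::= b b
step 7: stack=$ b f b b  input=b b b $  — match b
step 8: stack=$ b f b  input=b b $  — match b
step 9: stack=$ b f  input=b $  — error: top is terminal f but lookahead is b

b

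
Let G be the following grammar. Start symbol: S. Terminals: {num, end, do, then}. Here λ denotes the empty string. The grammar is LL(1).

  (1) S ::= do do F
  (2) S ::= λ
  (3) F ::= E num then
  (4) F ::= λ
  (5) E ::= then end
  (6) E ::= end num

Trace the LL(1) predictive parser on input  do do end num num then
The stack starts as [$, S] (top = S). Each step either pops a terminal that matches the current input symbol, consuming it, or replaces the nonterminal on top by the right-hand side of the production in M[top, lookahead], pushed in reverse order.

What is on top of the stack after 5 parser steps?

     Stack         Input                     Action
  1  $ S           do do end num num then $  expand S ::= do do F
  2  $ F do do     do do end num num then $  match do
  3  $ F do        do end num num then $     match do
  4  $ F           end num num then $        expand F ::= E num then
  5  $ then num E  end num num then $        expand E ::= end num
Stack after step 5: $ then num num end (top = end).

end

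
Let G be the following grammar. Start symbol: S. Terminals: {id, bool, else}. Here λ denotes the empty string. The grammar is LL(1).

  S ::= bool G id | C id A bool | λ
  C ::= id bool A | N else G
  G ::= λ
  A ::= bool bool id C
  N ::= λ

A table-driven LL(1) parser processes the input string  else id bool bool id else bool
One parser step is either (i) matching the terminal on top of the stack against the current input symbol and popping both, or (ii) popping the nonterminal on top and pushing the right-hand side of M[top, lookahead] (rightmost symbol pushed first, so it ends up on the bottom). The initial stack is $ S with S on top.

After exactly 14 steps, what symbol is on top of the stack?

bool

      Stack                  Input                             Action
   1  $ S                    else id bool bool id else bool $  expand S ::= C id A bool
   2  $ bool A id C          else id bool bool id else bool $  expand C ::= N else G
   3  $ bool A id G else N   else id bool bool id else bool $  expand N ::= λ
   4  $ bool A id G else     else id bool bool id else bool $  match else
   5  $ bool A id G          id bool bool id else bool $       expand G ::= λ
   6  $ bool A id            id bool bool id else bool $       match id
   7  $ bool A               bool bool id else bool $          expand A ::= bool bool id C
   8  $ bool C id bool bool  bool bool id else bool $          match bool
   9  $ bool C id bool       bool id else bool $               match bool
  10  $ bool C id            id else bool $                    match id
  11  $ bool C               else bool $                       expand C ::= N else G
  12  $ bool G else N        else bool $                       expand N ::= λ
  13  $ bool G else          else bool $                       match else
  14  $ bool G               bool $                            expand G ::= λ
Stack after step 14: $ bool (top = bool).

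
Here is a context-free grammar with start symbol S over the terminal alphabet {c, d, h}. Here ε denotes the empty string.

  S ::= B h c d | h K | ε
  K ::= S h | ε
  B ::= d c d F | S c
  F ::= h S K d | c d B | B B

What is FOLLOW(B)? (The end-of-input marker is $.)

{c, d, h}

FIRST(S): from S::=B h c d we get {c, d, h}; from S::=h K we get {h}; from S::=ε we get {ε}. So FIRST(S) = {ε, c, d, h}.
FIRST(K): from K::=S h we get {c, d, h}; from K::=ε we get {ε}. So FIRST(K) = {ε, c, d, h}.
FIRST(B): from B::=d c d F we get {d}; from B::=S c we get {c, d, h}. So FIRST(B) = {c, d, h}.
FIRST(F): from F::=h S K d we get {h}; from F::=c d B we get {c}; from F::=B B we get {c, d, h}. So FIRST(F) = {c, d, h}.
FOLLOW(S) includes $ since S is the start symbol.
FOLLOW(S): in K::=S h, S is followed by h with FIRST {h}; in B::=S c, S is followed by c with FIRST {c}; in F::=h S K d, S is followed by K d with FIRST {c, d, h}. Thus FOLLOW(S) = {$, c, d, h}.
FOLLOW(K): in S::=h K, the suffix after K is empty, so FOLLOW(K) ⊇ FOLLOW(S) = {$, c, d, h}; in F::=h S K d, K is followed by d with FIRST {d}. Thus FOLLOW(K) = {$, c, d, h}.
FOLLOW(B): in S::=B h c d, B is followed by h c d with FIRST {h}; in F::=c d B, the suffix after B is empty, so FOLLOW(B) ⊇ FOLLOW(F) = {c, d, h}; in F::=B B (occurrence 1), B is followed by B with FIRST {c, d, h}; in F::=B B (occurrence 2), the suffix after B is empty, so FOLLOW(B) ⊇ FOLLOW(F) = {c, d, h}. Thus FOLLOW(B) = {c, d, h}.
FOLLOW(F): in B::=d c d F, the suffix after F is empty, so FOLLOW(F) ⊇ FOLLOW(B) = {c, d, h}. Thus FOLLOW(F) = {c, d, h}.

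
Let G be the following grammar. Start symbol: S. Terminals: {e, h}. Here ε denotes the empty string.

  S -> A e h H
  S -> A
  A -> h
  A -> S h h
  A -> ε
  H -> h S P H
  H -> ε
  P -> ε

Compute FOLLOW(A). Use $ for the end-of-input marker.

FIRST(H): from H->h S P H we get {h}; from H->ε we get {ε}. So FIRST(H) = {ε, h}.
FIRST(P): from P->ε we get {ε}. So FIRST(P) = {ε}.
FIRST(S): from S->A e h H we get {e, h}; from S->A we get {ε, e, h}. So FIRST(S) = {ε, e, h}.
FIRST(A): from A->h we get {h}; from A->S h h we get {e, h}; from A->ε we get {ε}. So FIRST(A) = {ε, e, h}.
FOLLOW(S) includes $ since S is the start symbol.
FOLLOW(S): in A->S h h, S is followed by h h with FIRST {h}; in H->h S P H, S is followed by P H with FIRST {ε, h}; in H->h S P H, the suffix after S is nullable, so FOLLOW(S) ⊇ FOLLOW(H) = {$, h}. Thus FOLLOW(S) = {$, h}.
FOLLOW(A): in S->A e h H, A is followed by e h H with FIRST {e}; in S->A, the suffix after A is empty, so FOLLOW(A) ⊇ FOLLOW(S) = {$, h}. Thus FOLLOW(A) = {$, e, h}.
FOLLOW(H): in S->A e h H, the suffix after H is empty, so FOLLOW(H) ⊇ FOLLOW(S) = {$, h}; in H->h S P H, the suffix after H is empty (adds nothing new). Thus FOLLOW(H) = {$, h}.
FOLLOW(P): in H->h S P H, P is followed by H with FIRST {ε, h}; in H->h S P H, the suffix after P is nullable, so FOLLOW(P) ⊇ FOLLOW(H) = {$, h}. Thus FOLLOW(P) = {$, h}.

{$, e, h}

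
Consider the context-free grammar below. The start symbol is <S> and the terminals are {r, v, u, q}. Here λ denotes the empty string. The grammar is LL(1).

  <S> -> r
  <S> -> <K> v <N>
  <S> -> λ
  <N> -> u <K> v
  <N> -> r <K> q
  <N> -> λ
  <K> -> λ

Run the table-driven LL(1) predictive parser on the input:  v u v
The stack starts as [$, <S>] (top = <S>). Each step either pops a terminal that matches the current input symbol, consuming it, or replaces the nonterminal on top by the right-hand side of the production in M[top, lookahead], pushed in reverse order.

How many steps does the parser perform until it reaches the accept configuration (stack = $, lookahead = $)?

step 1: stack=$ <S>  input=v u v $  — expand <S> -> <K> v <N>
step 2: stack=$ <N> v <K>  input=v u v $  — expand <K> -> λ
step 3: stack=$ <N> v  input=v u v $  — match v
step 4: stack=$ <N>  input=u v $  — expand <N> -> u <K> v
step 5: stack=$ v <K> u  input=u v $  — match u
step 6: stack=$ v <K>  input=v $  — expand <K> -> λ
step 7: stack=$ v  input=v $  — match v
Accept reached after 7 steps.

7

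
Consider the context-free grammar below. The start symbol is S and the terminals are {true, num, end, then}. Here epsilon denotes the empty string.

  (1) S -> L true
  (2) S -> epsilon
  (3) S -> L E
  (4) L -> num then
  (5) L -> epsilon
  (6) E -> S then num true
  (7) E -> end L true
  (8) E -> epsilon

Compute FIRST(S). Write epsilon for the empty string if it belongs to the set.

{epsilon, end, num, then, true}

FIRST(L) = {epsilon, num}
FIRST(S) = {epsilon, end, num, then, true}  (via L true, L E)
FIRST(E) = {epsilon, end, num, then, true}  (via S then num true)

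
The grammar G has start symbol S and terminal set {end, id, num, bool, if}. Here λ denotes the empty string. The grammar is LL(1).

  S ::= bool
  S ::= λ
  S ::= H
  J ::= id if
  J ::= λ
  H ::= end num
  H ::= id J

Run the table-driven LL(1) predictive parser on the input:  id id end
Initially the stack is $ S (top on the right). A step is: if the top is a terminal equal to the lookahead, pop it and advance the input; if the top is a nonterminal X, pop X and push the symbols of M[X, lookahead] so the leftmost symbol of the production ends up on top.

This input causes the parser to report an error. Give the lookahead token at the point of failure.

step 1: stack=$ S  input=id id end $  — expand S ::= H
step 2: stack=$ H  input=id id end $  — expand H ::= id J
step 3: stack=$ J id  input=id id end $  — match id
step 4: stack=$ J  input=id end $  — expand J ::= id if
step 5: stack=$ if id  input=id end $  — match id
step 6: stack=$ if  input=end $  — error: top is terminal if but lookahead is end

end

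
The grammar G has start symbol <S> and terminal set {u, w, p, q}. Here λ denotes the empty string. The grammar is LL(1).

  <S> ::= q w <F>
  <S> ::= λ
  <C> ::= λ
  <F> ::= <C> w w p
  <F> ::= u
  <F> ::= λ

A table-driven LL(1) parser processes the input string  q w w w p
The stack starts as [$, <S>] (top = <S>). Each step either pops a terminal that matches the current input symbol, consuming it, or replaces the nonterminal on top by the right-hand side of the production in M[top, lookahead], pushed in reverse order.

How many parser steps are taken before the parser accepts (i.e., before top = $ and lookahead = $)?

8

     Stack        Input        Action
  1  $ <S>        q w w w p $  expand <S> ::= q w <F>
  2  $ <F> w q    q w w w p $  match q
  3  $ <F> w      w w w p $    match w
  4  $ <F>        w w p $      expand <F> ::= <C> w w p
  5  $ p w w <C>  w w p $      expand <C> ::= λ
  6  $ p w w      w w p $      match w
  7  $ p w        w p $        match w
  8  $ p          p $          match p
Accept reached after 8 steps.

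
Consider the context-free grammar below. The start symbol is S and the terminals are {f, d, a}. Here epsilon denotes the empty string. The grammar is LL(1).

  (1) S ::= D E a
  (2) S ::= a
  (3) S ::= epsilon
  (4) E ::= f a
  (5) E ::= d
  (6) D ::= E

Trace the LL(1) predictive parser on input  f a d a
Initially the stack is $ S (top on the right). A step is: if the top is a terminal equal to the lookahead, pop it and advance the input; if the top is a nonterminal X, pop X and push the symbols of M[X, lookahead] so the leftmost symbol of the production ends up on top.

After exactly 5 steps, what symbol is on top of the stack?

E

     Stack      Input      Action
  1  $ S        f a d a $  expand S ::= D E a
  2  $ a E D    f a d a $  expand D ::= E
  3  $ a E E    f a d a $  expand E ::= f a
  4  $ a E a f  f a d a $  match f
  5  $ a E a    a d a $    match a
Stack after step 5: $ a E (top = E).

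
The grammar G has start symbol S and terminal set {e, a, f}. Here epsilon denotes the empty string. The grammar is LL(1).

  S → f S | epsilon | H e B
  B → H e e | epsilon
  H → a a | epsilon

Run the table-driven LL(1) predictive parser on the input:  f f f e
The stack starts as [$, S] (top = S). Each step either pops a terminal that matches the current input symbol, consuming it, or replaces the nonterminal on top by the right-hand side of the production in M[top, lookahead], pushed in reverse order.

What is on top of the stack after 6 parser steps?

S

     Stack  Input      Action
  1  $ S    f f f e $  expand S → f S
  2  $ S f  f f f e $  match f
  3  $ S    f f e $    expand S → f S
  4  $ S f  f f e $    match f
  5  $ S    f e $      expand S → f S
  6  $ S f  f e $      match f
Stack after step 6: $ S (top = S).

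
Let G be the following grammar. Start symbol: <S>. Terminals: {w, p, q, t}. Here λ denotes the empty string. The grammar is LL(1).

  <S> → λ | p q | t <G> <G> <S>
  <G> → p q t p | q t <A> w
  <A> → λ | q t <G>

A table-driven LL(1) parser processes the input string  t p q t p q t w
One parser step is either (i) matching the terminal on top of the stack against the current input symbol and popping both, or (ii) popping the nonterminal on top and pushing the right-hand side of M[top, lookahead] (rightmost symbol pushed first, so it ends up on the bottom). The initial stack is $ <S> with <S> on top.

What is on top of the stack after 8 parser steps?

     Stack              Input              Action
  1  $ <S>              t p q t p q t w $  expand <S> → t <G> <G> <S>
  2  $ <S> <G> <G> t    t p q t p q t w $  match t
  3  $ <S> <G> <G>      p q t p q t w $    expand <G> → p q t p
  4  $ <S> <G> p t q p  p q t p q t w $    match p
  5  $ <S> <G> p t q    q t p q t w $      match q
  6  $ <S> <G> p t      t p q t w $        match t
  7  $ <S> <G> p        p q t w $          match p
  8  $ <S> <G>          q t w $            expand <G> → q t <A> w
Stack after step 8: $ <S> w <A> t q (top = q).

q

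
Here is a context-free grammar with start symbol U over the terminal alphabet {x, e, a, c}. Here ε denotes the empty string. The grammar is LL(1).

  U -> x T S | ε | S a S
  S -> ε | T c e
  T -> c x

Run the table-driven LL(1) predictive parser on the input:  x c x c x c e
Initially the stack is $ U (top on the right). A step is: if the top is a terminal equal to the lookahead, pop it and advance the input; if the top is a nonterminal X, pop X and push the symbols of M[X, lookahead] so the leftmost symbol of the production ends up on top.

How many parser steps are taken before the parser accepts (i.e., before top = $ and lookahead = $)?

11

step 1: stack=$ U  input=x c x c x c e $  — expand U -> x T S
step 2: stack=$ S T x  input=x c x c x c e $  — match x
step 3: stack=$ S T  input=c x c x c e $  — expand T -> c x
step 4: stack=$ S x c  input=c x c x c e $  — match c
step 5: stack=$ S x  input=x c x c e $  — match x
step 6: stack=$ S  input=c x c e $  — expand S -> T c e
step 7: stack=$ e c T  input=c x c e $  — expand T -> c x
step 8: stack=$ e c x c  input=c x c e $  — match c
step 9: stack=$ e c x  input=x c e $  — match x
step 10: stack=$ e c  input=c e $  — match c
step 11: stack=$ e  input=e $  — match e
Accept reached after 11 steps.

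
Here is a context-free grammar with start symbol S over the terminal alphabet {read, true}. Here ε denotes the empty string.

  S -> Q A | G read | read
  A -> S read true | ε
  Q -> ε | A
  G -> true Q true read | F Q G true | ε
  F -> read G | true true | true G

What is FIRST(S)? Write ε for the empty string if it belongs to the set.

FIRST(F) = {read, true}
FIRST(G) = {ε, read, true}  (via F Q G true)
FIRST(S) = {ε, read, true}  (via Q A, G read)
FIRST(A) = {ε, read, true}  (via S read true)
FIRST(Q) = {ε, read, true}  (via A)

{ε, read, true}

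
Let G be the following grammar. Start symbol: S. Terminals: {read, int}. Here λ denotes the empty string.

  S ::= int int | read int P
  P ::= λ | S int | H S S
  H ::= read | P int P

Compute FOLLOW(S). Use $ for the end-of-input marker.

{$, int, read}

FIRST(S) = {int, read}
FIRST(P) = {λ, int, read}  (via S int, H S S)
FIRST(H) = {int, read}  (via P int P)
FOLLOW(S) includes $ since S is the start symbol.
FOLLOW(H): in P::=H S S, H is followed by S S with FIRST {int, read}. Thus FOLLOW(H) = {int, read}.
FOLLOW(S): in P::=S int, S is followed by int with FIRST {int}; in P::=H S S (occurrence 1), S is followed by S with FIRST {int, read}; in P::=H S S (occurrence 2), the suffix after S is empty, so FOLLOW(S) ⊇ FOLLOW(P) = {$, int, read}. Thus FOLLOW(S) = {$, int, read}.
FOLLOW(P): in S::=read int P, the suffix after P is empty, so FOLLOW(P) ⊇ FOLLOW(S) = {$, int, read}; in H::=P int P (occurrence 1), P is followed by int P with FIRST {int}; in H::=P int P (occurrence 2), the suffix after P is empty, so FOLLOW(P) ⊇ FOLLOW(H) = {int, read}. Thus FOLLOW(P) = {$, int, read}.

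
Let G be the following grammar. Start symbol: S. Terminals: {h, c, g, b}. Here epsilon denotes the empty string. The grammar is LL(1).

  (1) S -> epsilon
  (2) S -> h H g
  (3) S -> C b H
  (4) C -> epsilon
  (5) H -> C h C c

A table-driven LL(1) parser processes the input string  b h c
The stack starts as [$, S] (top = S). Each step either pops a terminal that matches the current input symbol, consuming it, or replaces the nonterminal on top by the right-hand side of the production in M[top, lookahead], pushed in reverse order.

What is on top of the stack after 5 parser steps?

h

     Stack      Input    Action
  1  $ S        b h c $  expand S -> C b H
  2  $ H b C    b h c $  expand C -> epsilon
  3  $ H b      b h c $  match b
  4  $ H        h c $    expand H -> C h C c
  5  $ c C h C  h c $    expand C -> epsilon
Stack after step 5: $ c C h (top = h).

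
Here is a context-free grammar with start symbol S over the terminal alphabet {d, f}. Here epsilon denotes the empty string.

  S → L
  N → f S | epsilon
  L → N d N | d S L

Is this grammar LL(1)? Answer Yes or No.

FIRST(S) = {d, f}
FIRST(N) = {epsilon, f}
FIRST(L) = {d, f}
FOLLOW(S) = {$, d, f}
FOLLOW(N) = {$, d, f}
FOLLOW(L) = {$, d, f}
Cell M[L, d] receives both L → N d N and L → d S L — the grammar is not LL(1).

No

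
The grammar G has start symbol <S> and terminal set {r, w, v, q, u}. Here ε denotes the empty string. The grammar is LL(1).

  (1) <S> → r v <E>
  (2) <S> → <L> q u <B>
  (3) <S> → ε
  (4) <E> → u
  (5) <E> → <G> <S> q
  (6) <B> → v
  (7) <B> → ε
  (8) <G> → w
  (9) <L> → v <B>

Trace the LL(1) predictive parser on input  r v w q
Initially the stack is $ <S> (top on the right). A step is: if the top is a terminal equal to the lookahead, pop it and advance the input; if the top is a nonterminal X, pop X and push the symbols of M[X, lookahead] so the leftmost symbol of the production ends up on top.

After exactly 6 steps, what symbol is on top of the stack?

<S>

step 1: stack=$ <S>  input=r v w q $  — expand <S> → r v <E>
step 2: stack=$ <E> v r  input=r v w q $  — match r
step 3: stack=$ <E> v  input=v w q $  — match v
step 4: stack=$ <E>  input=w q $  — expand <E> → <G> <S> q
step 5: stack=$ q <S> <G>  input=w q $  — expand <G> → w
step 6: stack=$ q <S> w  input=w q $  — match w
Stack after step 6: $ q <S> (top = <S>).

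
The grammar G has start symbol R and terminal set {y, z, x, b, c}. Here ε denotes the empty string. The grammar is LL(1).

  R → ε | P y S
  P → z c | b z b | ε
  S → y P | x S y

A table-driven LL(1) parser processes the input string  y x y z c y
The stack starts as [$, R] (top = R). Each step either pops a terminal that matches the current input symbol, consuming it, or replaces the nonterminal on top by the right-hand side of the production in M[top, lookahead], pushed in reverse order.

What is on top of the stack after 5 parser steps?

S

step 1: stack=$ R  input=y x y z c y $  — expand R → P y S
step 2: stack=$ S y P  input=y x y z c y $  — expand P → ε
step 3: stack=$ S y  input=y x y z c y $  — match y
step 4: stack=$ S  input=x y z c y $  — expand S → x S y
step 5: stack=$ y S x  input=x y z c y $  — match x
Stack after step 5: $ y S (top = S).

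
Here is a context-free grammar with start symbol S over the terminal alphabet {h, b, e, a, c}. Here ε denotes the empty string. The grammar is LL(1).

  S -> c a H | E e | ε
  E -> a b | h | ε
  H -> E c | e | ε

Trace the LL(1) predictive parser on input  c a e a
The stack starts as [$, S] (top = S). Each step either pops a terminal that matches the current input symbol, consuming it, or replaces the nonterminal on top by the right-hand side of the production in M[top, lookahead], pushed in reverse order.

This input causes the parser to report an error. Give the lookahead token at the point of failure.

step 1: stack=$ S  input=c a e a $  — expand S -> c a H
step 2: stack=$ H a c  input=c a e a $  — match c
step 3: stack=$ H a  input=a e a $  — match a
step 4: stack=$ H  input=e a $  — expand H -> e
step 5: stack=$ e  input=e a $  — match e
step 6: stack=$  input=a $  — error: stack empty but input remains

a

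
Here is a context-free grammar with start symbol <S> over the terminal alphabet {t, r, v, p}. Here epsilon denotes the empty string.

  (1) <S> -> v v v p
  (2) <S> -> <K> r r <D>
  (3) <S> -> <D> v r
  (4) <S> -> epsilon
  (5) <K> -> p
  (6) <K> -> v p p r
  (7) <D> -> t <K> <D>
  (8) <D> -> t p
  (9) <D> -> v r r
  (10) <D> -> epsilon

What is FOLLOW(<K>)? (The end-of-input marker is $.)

{$, r, t, v}

FIRST(<K>) = {p, v}
FIRST(<D>) = {epsilon, t, v}
FIRST(<S>) = {epsilon, p, t, v}  (via <K> r r <D>, <D> v r)
FOLLOW(<S>) includes $ since <S> is the start symbol.
FOLLOW(<S>): <S> appears on no right-hand side. Thus FOLLOW(<S>) = {$}.
FOLLOW(<D>): in <S>-><K> r r <D>, the suffix after <D> is empty, so FOLLOW(<D>) ⊇ FOLLOW(<S>) = {$}; in <S>-><D> v r, <D> is followed by v r with FIRST {v}; in <D>->t <K> <D>, the suffix after <D> is empty (adds nothing new). Thus FOLLOW(<D>) = {$, v}.
FOLLOW(<K>): in <S>-><K> r r <D>, <K> is followed by r r <D> with FIRST {r}; in <D>->t <K> <D>, <K> is followed by <D> with FIRST {epsilon, t, v}; in <D>->t <K> <D>, the suffix after <K> is nullable, so FOLLOW(<K>) ⊇ FOLLOW(<D>) = {$, v}. Thus FOLLOW(<K>) = {$, r, t, v}.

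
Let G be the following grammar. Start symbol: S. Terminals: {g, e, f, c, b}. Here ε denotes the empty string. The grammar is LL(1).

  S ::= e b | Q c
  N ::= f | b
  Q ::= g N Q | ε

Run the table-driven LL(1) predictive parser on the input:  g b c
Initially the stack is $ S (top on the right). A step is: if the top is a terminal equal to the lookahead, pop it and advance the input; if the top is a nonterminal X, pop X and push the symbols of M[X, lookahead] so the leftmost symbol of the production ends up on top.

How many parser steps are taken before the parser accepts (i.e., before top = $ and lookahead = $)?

7

step 1: stack=$ S  input=g b c $  — expand S ::= Q c
step 2: stack=$ c Q  input=g b c $  — expand Q ::= g N Q
step 3: stack=$ c Q N g  input=g b c $  — match g
step 4: stack=$ c Q N  input=b c $  — expand N ::= b
step 5: stack=$ c Q b  input=b c $  — match b
step 6: stack=$ c Q  input=c $  — expand Q ::= ε
step 7: stack=$ c  input=c $  — match c
Accept reached after 7 steps.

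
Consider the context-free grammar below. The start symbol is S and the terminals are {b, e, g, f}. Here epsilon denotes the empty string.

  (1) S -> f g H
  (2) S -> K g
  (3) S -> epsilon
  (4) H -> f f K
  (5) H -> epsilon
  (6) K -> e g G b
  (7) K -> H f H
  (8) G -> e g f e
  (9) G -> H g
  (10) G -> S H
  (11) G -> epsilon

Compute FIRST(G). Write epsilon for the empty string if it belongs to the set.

{epsilon, e, f, g}

FIRST(H) = {epsilon, f}
FIRST(K) = {e, f}  (via H f H)
FIRST(S) = {epsilon, e, f}  (via K g)
FIRST(G) = {epsilon, e, f, g}  (via H g, S H)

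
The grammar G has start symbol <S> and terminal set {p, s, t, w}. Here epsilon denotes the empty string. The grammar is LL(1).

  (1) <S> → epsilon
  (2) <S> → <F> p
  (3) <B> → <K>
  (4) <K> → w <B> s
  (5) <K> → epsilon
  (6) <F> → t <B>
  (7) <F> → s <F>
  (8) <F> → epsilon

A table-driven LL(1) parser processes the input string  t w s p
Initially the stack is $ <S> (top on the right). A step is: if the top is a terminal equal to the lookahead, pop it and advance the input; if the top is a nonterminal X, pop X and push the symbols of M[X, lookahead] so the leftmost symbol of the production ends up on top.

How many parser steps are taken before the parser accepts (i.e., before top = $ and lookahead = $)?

10

step 1: stack=$ <S>  input=t w s p $  — expand <S> → <F> p
step 2: stack=$ p <F>  input=t w s p $  — expand <F> → t <B>
step 3: stack=$ p <B> t  input=t w s p $  — match t
step 4: stack=$ p <B>  input=w s p $  — expand <B> → <K>
step 5: stack=$ p <K>  input=w s p $  — expand <K> → w <B> s
step 6: stack=$ p s <B> w  input=w s p $  — match w
step 7: stack=$ p s <B>  input=s p $  — expand <B> → <K>
step 8: stack=$ p s <K>  input=s p $  — expand <K> → epsilon
step 9: stack=$ p s  input=s p $  — match s
step 10: stack=$ p  input=p $  — match p
Accept reached after 10 steps.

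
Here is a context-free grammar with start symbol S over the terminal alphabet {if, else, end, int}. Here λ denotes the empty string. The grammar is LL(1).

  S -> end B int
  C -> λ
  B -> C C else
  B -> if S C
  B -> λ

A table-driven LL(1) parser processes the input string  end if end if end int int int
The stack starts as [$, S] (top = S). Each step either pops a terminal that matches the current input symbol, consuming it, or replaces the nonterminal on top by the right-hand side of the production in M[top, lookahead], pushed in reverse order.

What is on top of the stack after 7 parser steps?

     Stack              Input                            Action
  1  $ S                end if end if end int int int $  expand S -> end B int
  2  $ int B end        end if end if end int int int $  match end
  3  $ int B            if end if end int int int $      expand B -> if S C
  4  $ int C S if       if end if end int int int $      match if
  5  $ int C S          end if end int int int $         expand S -> end B int
  6  $ int C int B end  end if end int int int $         match end
  7  $ int C int B      if end int int int $             expand B -> if S C
Stack after step 7: $ int C int C S if (top = if).

if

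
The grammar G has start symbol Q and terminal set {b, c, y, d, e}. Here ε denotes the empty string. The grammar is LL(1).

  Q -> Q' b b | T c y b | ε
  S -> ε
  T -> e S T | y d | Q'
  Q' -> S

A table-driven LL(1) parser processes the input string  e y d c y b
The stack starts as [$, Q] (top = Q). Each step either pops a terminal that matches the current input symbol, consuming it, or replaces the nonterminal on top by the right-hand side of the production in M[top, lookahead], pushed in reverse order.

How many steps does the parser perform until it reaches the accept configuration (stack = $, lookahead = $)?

10

      Stack          Input          Action
   1  $ Q            e y d c y b $  expand Q -> T c y b
   2  $ b y c T      e y d c y b $  expand T -> e S T
   3  $ b y c T S e  e y d c y b $  match e
   4  $ b y c T S    y d c y b $    expand S -> ε
   5  $ b y c T      y d c y b $    expand T -> y d
   6  $ b y c d y    y d c y b $    match y
   7  $ b y c d      d c y b $      match d
   8  $ b y c        c y b $        match c
   9  $ b y          y b $          match y
  10  $ b            b $            match b
Accept reached after 10 steps.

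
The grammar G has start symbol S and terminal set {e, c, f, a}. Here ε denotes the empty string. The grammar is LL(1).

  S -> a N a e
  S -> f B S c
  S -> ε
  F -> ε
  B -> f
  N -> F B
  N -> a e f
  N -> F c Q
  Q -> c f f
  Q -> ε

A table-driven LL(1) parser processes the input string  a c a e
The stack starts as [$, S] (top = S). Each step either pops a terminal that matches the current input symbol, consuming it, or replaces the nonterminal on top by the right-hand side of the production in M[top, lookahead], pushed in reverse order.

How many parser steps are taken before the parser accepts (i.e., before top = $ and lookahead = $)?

8

     Stack        Input      Action
  1  $ S          a c a e $  expand S -> a N a e
  2  $ e a N a    a c a e $  match a
  3  $ e a N      c a e $    expand N -> F c Q
  4  $ e a Q c F  c a e $    expand F -> ε
  5  $ e a Q c    c a e $    match c
  6  $ e a Q      a e $      expand Q -> ε
  7  $ e a        a e $      match a
  8  $ e          e $        match e
Accept reached after 8 steps.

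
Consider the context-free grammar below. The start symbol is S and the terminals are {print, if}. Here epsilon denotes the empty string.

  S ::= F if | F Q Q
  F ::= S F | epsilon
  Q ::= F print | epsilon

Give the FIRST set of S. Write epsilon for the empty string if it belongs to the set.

FIRST(S) = {epsilon, if, print}  (via F if, F Q Q)
FIRST(F) = {epsilon, if, print}  (via S F)
FIRST(Q) = {epsilon, if, print}  (via F print)

{epsilon, if, print}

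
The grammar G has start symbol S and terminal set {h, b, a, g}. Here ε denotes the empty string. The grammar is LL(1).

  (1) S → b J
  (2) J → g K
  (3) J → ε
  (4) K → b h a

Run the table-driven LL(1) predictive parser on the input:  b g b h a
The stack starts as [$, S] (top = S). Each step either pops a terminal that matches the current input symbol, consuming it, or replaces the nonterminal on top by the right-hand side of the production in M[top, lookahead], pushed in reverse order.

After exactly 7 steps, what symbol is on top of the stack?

step 1: stack=$ S  input=b g b h a $  — expand S → b J
step 2: stack=$ J b  input=b g b h a $  — match b
step 3: stack=$ J  input=g b h a $  — expand J → g K
step 4: stack=$ K g  input=g b h a $  — match g
step 5: stack=$ K  input=b h a $  — expand K → b h a
step 6: stack=$ a h b  input=b h a $  — match b
step 7: stack=$ a h  input=h a $  — match h
Stack after step 7: $ a (top = a).

a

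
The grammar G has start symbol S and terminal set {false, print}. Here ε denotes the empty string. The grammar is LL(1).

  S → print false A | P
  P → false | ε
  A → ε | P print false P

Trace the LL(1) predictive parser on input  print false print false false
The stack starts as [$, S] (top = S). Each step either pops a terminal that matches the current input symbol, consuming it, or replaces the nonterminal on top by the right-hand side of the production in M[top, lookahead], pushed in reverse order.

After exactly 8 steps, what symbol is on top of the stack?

     Stack              Input                            Action
  1  $ S                print false print false false $  expand S → print false A
  2  $ A false print    print false print false false $  match print
  3  $ A false          false print false false $        match false
  4  $ A                print false false $              expand A → P print false P
  5  $ P false print P  print false false $              expand P → ε
  6  $ P false print    print false false $              match print
  7  $ P false          false false $                    match false
  8  $ P                false $                          expand P → false
Stack after step 8: $ false (top = false).

false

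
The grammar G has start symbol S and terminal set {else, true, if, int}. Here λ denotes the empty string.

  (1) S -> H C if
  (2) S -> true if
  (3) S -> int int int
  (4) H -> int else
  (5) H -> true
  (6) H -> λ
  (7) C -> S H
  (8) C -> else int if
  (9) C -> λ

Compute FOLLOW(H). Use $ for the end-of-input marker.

{else, if, int, true}

FIRST(H) = {λ, int, true}
FIRST(S) = {else, if, int, true}  (via H C if)
FIRST(C) = {λ, else, if, int, true}  (via S H)
FOLLOW(S) includes $ since S is the start symbol.
FOLLOW(C): in S->H C if, C is followed by if with FIRST {if}. Thus FOLLOW(C) = {if}.
FOLLOW(S): in C->S H, S is followed by H with FIRST {λ, int, true}; in C->S H, the suffix after S is nullable, so FOLLOW(S) ⊇ FOLLOW(C) = {if}. Thus FOLLOW(S) = {$, if, int, true}.
FOLLOW(H): in S->H C if, H is followed by C if with FIRST {else, if, int, true}; in C->S H, the suffix after H is empty, so FOLLOW(H) ⊇ FOLLOW(C) = {if}. Thus FOLLOW(H) = {else, if, int, true}.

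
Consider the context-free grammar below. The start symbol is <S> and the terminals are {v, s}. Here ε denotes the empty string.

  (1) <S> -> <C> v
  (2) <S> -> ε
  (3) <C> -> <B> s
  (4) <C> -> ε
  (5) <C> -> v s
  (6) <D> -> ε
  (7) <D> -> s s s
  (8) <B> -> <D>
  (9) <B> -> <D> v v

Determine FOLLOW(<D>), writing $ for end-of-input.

{s, v}

FIRST(<D>): from <D>->ε we get {ε}; from <D>->s s s we get {s}. So FIRST(<D>) = {ε, s}.
FIRST(<B>): from <B>-><D> we get {ε, s}; from <B>-><D> v v we get {s, v}. So FIRST(<B>) = {ε, s, v}.
FIRST(<C>): from <C>-><B> s we get {s, v}; from <C>->ε we get {ε}; from <C>->v s we get {v}. So FIRST(<C>) = {ε, s, v}.
FIRST(<S>): from <S>-><C> v we get {s, v}; from <S>->ε we get {ε}. So FIRST(<S>) = {ε, s, v}.
FOLLOW(<S>) includes $ since <S> is the start symbol.
FOLLOW(<S>): <S> appears on no right-hand side. Thus FOLLOW(<S>) = {$}.
FOLLOW(<C>): in <S>-><C> v, <C> is followed by v with FIRST {v}. Thus FOLLOW(<C>) = {v}.
FOLLOW(<B>): in <C>-><B> s, <B> is followed by s with FIRST {s}. Thus FOLLOW(<B>) = {s}.
FOLLOW(<D>): in <B>-><D>, the suffix after <D> is empty, so FOLLOW(<D>) ⊇ FOLLOW(<B>) = {s}; in <B>-><D> v v, <D> is followed by v v with FIRST {v}. Thus FOLLOW(<D>) = {s, v}.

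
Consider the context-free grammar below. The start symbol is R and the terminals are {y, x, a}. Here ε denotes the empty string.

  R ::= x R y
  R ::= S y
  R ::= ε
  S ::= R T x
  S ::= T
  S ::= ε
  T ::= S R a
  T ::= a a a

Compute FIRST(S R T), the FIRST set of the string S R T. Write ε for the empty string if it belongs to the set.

{a, x, y}

FIRST(R) = {ε, a, x, y}  (via S y)
FIRST(S) = {ε, a, x, y}  (via R T x, T)
FIRST(T) = {a, x, y}  (via S R a)
FIRST(S R T): take FIRST of each symbol in turn, carrying on past any symbol whose FIRST contains ε; result {a, x, y}.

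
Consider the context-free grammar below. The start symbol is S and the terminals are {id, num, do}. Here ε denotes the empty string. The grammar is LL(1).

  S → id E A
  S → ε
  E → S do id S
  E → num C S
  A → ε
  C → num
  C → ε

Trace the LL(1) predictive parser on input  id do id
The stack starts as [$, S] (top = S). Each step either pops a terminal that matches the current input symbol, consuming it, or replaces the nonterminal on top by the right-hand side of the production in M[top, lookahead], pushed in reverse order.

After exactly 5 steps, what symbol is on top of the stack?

     Stack          Input       Action
  1  $ S            id do id $  expand S → id E A
  2  $ A E id       id do id $  match id
  3  $ A E          do id $     expand E → S do id S
  4  $ A S id do S  do id $     expand S → ε
  5  $ A S id do    do id $     match do
Stack after step 5: $ A S id (top = id).

id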